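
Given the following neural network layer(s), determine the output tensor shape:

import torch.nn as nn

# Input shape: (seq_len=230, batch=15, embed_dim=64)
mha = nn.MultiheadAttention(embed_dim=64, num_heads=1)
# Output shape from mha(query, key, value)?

Input shape: (230, 15, 64)
Output shape: (230, 15, 64)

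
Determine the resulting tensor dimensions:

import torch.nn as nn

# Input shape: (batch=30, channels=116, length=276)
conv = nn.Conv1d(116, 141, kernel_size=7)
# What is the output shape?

Input shape: (30, 116, 276)
Output shape: (30, 141, 270)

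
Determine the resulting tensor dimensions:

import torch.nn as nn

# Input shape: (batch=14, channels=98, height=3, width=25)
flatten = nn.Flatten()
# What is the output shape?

Input shape: (14, 98, 3, 25)
Output shape: (14, 7350)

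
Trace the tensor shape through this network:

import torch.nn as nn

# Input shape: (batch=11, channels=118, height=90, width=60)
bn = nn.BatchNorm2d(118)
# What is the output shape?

Input shape: (11, 118, 90, 60)
Output shape: (11, 118, 90, 60)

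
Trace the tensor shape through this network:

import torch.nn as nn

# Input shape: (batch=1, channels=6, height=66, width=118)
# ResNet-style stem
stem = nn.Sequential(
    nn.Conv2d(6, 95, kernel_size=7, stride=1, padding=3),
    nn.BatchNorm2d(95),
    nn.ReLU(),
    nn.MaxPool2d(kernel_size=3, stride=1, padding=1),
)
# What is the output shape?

Input shape: (1, 6, 66, 118)
  -> after Conv2d 7x7 stride=1: (1, 95, 66, 118)
Output shape: (1, 95, 66, 118)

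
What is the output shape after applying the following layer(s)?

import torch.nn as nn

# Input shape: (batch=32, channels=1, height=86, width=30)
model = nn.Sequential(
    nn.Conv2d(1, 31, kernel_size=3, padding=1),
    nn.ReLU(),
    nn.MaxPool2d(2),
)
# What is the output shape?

Input shape: (32, 1, 86, 30)
  -> after Conv2d: (32, 31, 86, 30)
  -> after ReLU: (32, 31, 86, 30)
Output shape: (32, 31, 43, 15)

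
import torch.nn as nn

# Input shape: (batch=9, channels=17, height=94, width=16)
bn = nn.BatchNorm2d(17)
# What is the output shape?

Input shape: (9, 17, 94, 16)
Output shape: (9, 17, 94, 16)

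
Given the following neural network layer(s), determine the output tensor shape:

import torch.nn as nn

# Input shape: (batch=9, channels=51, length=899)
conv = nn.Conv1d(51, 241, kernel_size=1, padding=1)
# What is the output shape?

Input shape: (9, 51, 899)
Output shape: (9, 241, 901)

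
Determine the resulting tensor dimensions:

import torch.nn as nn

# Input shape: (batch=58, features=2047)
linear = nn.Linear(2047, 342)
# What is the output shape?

Input shape: (58, 2047)
Output shape: (58, 342)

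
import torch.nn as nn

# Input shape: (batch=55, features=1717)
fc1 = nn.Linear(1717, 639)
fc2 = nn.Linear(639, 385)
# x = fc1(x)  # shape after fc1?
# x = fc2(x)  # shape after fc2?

Input shape: (55, 1717)
  -> after fc1: (55, 639)
Output shape: (55, 385)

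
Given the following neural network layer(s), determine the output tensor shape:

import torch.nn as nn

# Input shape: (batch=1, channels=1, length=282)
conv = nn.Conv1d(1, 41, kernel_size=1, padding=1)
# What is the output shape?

Input shape: (1, 1, 282)
Output shape: (1, 41, 284)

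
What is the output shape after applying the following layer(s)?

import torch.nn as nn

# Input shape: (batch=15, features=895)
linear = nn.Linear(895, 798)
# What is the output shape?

Input shape: (15, 895)
Output shape: (15, 798)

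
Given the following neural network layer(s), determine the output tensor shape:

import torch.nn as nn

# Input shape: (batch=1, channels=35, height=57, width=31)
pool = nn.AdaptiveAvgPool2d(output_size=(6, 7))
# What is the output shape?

Input shape: (1, 35, 57, 31)
Output shape: (1, 35, 6, 7)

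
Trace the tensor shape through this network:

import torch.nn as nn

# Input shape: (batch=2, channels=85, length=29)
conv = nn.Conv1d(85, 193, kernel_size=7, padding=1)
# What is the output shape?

Input shape: (2, 85, 29)
Output shape: (2, 193, 25)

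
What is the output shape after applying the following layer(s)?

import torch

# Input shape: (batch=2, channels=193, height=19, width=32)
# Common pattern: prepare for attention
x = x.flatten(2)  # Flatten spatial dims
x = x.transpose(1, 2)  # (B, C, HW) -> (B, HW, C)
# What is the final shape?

Input shape: (2, 193, 19, 32)
  -> after flatten(2): (2, 193, 608)
Output shape: (2, 608, 193)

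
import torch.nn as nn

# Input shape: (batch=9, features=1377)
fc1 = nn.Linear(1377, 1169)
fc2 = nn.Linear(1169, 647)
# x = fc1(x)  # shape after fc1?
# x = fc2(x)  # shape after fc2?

Input shape: (9, 1377)
  -> after fc1: (9, 1169)
Output shape: (9, 647)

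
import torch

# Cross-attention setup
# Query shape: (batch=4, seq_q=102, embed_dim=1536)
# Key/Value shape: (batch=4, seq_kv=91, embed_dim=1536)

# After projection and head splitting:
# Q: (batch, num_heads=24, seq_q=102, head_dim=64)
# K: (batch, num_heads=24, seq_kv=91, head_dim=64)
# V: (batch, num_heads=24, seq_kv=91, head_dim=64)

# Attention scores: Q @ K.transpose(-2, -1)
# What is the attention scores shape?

Input shape: (4, 102, 1536)
Output shape: (4, 24, 102, 91)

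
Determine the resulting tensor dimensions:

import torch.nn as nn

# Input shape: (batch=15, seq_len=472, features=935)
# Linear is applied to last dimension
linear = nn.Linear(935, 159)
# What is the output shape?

Input shape: (15, 472, 935)
Output shape: (15, 472, 159)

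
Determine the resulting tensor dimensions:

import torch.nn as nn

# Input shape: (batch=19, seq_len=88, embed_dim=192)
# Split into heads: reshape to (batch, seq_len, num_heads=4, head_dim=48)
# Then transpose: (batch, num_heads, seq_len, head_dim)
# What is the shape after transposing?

Input shape: (19, 88, 192)
  -> after reshape: (19, 88, 4, 48)
Output shape: (19, 4, 88, 48)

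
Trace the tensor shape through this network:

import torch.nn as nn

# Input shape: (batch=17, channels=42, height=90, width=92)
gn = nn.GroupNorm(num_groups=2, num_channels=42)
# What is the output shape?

Input shape: (17, 42, 90, 92)
Output shape: (17, 42, 90, 92)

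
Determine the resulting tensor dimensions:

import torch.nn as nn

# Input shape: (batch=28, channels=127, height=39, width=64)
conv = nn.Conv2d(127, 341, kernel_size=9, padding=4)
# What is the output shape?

Input shape: (28, 127, 39, 64)
Output shape: (28, 341, 39, 64)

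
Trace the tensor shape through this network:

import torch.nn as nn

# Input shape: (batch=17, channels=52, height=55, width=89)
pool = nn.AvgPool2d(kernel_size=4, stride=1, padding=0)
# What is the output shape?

Input shape: (17, 52, 55, 89)
Output shape: (17, 52, 52, 86)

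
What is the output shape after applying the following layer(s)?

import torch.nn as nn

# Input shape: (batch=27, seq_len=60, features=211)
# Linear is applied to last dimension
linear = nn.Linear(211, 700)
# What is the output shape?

Input shape: (27, 60, 211)
Output shape: (27, 60, 700)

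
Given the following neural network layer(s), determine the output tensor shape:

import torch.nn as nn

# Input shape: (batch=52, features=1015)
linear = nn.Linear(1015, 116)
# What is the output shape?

Input shape: (52, 1015)
Output shape: (52, 116)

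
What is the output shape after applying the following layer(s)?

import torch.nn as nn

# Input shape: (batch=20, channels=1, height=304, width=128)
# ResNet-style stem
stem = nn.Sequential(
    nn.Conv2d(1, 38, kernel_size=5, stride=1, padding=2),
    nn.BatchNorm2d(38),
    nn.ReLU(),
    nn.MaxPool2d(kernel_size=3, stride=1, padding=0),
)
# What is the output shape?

Input shape: (20, 1, 304, 128)
  -> after Conv2d 5x5 stride=1: (20, 38, 304, 128)
Output shape: (20, 38, 302, 126)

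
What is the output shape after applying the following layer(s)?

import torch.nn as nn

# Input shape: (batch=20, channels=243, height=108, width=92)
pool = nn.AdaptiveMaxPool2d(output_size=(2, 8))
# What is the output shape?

Input shape: (20, 243, 108, 92)
Output shape: (20, 243, 2, 8)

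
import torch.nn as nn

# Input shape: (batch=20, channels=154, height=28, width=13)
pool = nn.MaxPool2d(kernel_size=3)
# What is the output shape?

Input shape: (20, 154, 28, 13)
Output shape: (20, 154, 9, 4)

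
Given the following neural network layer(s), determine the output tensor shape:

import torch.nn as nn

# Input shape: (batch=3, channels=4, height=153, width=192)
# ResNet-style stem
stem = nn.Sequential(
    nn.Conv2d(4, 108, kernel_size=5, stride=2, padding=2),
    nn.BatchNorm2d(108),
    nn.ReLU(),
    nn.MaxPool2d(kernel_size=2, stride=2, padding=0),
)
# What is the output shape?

Input shape: (3, 4, 153, 192)
  -> after Conv2d 5x5 stride=2: (3, 108, 77, 96)
Output shape: (3, 108, 38, 48)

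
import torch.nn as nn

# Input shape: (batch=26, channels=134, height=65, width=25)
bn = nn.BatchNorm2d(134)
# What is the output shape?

Input shape: (26, 134, 65, 25)
Output shape: (26, 134, 65, 25)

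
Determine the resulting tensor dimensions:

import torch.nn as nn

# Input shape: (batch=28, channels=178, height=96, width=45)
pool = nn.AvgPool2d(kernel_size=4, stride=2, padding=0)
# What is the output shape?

Input shape: (28, 178, 96, 45)
Output shape: (28, 178, 47, 21)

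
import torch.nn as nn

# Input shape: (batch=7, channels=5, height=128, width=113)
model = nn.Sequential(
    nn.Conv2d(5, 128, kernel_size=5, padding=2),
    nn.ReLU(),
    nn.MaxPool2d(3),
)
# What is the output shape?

Input shape: (7, 5, 128, 113)
  -> after Conv2d: (7, 128, 128, 113)
  -> after ReLU: (7, 128, 128, 113)
Output shape: (7, 128, 42, 37)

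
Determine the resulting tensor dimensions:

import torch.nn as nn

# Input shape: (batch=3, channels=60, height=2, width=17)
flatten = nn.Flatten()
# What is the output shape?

Input shape: (3, 60, 2, 17)
Output shape: (3, 2040)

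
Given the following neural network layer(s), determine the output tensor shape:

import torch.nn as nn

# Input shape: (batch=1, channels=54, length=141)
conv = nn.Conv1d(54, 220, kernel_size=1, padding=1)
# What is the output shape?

Input shape: (1, 54, 141)
Output shape: (1, 220, 143)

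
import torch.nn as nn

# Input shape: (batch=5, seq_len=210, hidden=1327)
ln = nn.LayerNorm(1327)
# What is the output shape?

Input shape: (5, 210, 1327)
Output shape: (5, 210, 1327)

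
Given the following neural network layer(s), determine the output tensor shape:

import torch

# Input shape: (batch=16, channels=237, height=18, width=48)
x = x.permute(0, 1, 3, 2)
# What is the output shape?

Input shape: (16, 237, 18, 48)
Output shape: (16, 237, 48, 18)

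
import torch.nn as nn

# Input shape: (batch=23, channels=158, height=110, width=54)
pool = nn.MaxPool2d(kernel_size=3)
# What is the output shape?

Input shape: (23, 158, 110, 54)
Output shape: (23, 158, 36, 18)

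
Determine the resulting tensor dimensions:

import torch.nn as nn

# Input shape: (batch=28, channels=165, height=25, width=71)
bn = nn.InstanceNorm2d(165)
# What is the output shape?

Input shape: (28, 165, 25, 71)
Output shape: (28, 165, 25, 71)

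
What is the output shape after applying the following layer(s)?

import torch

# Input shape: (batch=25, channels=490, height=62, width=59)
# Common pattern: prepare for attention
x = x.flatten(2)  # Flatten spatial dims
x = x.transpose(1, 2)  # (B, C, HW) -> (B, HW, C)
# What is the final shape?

Input shape: (25, 490, 62, 59)
  -> after flatten(2): (25, 490, 3658)
Output shape: (25, 3658, 490)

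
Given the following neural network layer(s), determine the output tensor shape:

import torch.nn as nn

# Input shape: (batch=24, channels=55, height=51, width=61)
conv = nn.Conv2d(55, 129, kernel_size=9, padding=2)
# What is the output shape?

Input shape: (24, 55, 51, 61)
Output shape: (24, 129, 47, 57)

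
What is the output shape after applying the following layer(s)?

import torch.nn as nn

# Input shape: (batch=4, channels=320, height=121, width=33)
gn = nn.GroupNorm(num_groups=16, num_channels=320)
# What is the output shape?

Input shape: (4, 320, 121, 33)
Output shape: (4, 320, 121, 33)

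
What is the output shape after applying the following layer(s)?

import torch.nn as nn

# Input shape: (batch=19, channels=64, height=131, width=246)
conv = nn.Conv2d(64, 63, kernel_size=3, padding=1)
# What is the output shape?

Input shape: (19, 64, 131, 246)
Output shape: (19, 63, 131, 246)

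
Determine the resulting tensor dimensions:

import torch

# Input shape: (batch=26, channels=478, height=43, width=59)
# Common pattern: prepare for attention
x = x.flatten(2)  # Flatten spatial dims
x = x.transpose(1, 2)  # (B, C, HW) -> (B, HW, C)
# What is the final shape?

Input shape: (26, 478, 43, 59)
  -> after flatten(2): (26, 478, 2537)
Output shape: (26, 2537, 478)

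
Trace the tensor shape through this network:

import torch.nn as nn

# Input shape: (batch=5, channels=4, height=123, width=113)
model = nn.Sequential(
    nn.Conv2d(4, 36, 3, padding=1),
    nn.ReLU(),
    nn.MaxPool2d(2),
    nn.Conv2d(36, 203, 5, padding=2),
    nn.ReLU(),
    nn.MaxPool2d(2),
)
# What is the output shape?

Input shape: (5, 4, 123, 113)
  -> after first Conv2d: (5, 36, 123, 113)
  -> after first MaxPool2d: (5, 36, 61, 56)
  -> after second Conv2d: (5, 203, 61, 56)
Output shape: (5, 203, 30, 28)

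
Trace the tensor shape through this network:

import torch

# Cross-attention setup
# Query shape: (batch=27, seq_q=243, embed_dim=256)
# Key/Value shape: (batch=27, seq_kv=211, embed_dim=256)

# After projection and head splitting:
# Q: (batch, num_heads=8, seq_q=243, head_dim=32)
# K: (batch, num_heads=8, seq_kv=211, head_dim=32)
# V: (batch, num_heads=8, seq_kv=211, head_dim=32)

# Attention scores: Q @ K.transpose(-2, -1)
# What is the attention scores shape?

Input shape: (27, 243, 256)
Output shape: (27, 8, 243, 211)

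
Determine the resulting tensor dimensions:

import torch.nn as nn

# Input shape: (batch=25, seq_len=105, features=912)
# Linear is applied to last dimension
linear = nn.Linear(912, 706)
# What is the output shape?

Input shape: (25, 105, 912)
Output shape: (25, 105, 706)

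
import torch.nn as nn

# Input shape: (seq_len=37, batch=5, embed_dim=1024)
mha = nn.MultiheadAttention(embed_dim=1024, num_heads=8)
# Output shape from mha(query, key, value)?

Input shape: (37, 5, 1024)
Output shape: (37, 5, 1024)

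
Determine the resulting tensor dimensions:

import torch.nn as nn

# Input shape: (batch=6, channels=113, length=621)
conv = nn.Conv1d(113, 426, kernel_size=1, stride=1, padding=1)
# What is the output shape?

Input shape: (6, 113, 621)
Output shape: (6, 426, 623)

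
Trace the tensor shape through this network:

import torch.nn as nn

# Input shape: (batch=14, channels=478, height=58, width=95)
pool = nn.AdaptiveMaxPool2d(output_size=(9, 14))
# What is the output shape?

Input shape: (14, 478, 58, 95)
Output shape: (14, 478, 9, 14)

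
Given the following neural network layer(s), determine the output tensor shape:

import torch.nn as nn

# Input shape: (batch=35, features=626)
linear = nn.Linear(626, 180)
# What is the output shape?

Input shape: (35, 626)
Output shape: (35, 180)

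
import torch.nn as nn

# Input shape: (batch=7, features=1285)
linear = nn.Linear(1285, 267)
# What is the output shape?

Input shape: (7, 1285)
Output shape: (7, 267)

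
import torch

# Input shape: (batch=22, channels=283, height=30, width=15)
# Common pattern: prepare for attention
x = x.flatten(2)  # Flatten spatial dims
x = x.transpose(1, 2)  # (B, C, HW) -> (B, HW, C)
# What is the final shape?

Input shape: (22, 283, 30, 15)
  -> after flatten(2): (22, 283, 450)
Output shape: (22, 450, 283)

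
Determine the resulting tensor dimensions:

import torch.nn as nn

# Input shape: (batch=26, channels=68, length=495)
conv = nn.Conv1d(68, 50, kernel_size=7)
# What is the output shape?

Input shape: (26, 68, 495)
Output shape: (26, 50, 489)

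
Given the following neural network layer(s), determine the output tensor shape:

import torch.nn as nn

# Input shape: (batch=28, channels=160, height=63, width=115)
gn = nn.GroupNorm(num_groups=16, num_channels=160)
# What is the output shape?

Input shape: (28, 160, 63, 115)
Output shape: (28, 160, 63, 115)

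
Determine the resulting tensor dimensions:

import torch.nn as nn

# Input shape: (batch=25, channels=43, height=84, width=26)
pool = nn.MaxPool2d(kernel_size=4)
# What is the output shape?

Input shape: (25, 43, 84, 26)
Output shape: (25, 43, 21, 6)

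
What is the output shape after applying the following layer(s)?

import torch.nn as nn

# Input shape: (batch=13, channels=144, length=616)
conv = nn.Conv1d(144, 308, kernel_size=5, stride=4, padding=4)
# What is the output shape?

Input shape: (13, 144, 616)
Output shape: (13, 308, 155)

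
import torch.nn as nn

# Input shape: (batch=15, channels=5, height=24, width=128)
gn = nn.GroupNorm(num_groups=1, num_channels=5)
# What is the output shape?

Input shape: (15, 5, 24, 128)
Output shape: (15, 5, 24, 128)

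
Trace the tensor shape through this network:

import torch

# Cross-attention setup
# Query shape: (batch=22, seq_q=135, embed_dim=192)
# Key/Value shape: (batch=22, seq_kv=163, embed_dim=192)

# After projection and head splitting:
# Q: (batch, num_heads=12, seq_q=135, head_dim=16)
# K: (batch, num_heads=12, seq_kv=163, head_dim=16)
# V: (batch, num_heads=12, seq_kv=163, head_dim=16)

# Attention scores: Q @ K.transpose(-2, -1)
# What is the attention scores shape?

Input shape: (22, 135, 192)
Output shape: (22, 12, 135, 163)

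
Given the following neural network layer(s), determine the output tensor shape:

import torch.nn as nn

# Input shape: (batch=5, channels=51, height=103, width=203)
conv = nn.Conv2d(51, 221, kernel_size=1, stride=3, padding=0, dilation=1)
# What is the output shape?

Input shape: (5, 51, 103, 203)
Output shape: (5, 221, 35, 68)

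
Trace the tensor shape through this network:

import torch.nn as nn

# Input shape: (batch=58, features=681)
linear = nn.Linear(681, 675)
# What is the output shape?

Input shape: (58, 681)
Output shape: (58, 675)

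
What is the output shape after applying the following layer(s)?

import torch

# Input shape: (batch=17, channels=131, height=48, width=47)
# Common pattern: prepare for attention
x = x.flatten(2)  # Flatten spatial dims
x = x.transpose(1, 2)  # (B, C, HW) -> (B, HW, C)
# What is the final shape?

Input shape: (17, 131, 48, 47)
  -> after flatten(2): (17, 131, 2256)
Output shape: (17, 2256, 131)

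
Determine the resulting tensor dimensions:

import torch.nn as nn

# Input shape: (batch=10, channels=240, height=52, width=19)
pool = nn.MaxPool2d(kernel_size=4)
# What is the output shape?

Input shape: (10, 240, 52, 19)
Output shape: (10, 240, 13, 4)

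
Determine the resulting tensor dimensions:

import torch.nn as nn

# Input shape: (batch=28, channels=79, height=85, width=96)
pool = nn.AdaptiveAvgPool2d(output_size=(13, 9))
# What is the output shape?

Input shape: (28, 79, 85, 96)
Output shape: (28, 79, 13, 9)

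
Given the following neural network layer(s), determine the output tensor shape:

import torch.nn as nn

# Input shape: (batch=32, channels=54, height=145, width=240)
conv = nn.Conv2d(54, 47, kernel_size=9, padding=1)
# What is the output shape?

Input shape: (32, 54, 145, 240)
Output shape: (32, 47, 139, 234)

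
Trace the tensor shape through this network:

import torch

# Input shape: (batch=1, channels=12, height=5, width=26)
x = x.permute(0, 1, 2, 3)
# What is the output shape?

Input shape: (1, 12, 5, 26)
Output shape: (1, 12, 5, 26)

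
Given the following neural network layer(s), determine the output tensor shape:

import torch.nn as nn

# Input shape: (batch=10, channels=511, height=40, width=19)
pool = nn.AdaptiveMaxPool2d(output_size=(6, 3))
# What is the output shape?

Input shape: (10, 511, 40, 19)
Output shape: (10, 511, 6, 3)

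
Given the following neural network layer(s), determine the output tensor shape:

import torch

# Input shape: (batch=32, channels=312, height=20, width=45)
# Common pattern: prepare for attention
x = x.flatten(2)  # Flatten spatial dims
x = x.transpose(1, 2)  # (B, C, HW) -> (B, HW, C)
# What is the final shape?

Input shape: (32, 312, 20, 45)
  -> after flatten(2): (32, 312, 900)
Output shape: (32, 900, 312)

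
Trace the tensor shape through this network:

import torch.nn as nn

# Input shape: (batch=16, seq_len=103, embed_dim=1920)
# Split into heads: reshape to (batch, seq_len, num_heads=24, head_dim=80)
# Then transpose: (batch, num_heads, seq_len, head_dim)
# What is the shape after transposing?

Input shape: (16, 103, 1920)
  -> after reshape: (16, 103, 24, 80)
Output shape: (16, 24, 103, 80)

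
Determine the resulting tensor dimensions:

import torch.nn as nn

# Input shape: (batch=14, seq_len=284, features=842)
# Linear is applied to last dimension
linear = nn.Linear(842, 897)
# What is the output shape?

Input shape: (14, 284, 842)
Output shape: (14, 284, 897)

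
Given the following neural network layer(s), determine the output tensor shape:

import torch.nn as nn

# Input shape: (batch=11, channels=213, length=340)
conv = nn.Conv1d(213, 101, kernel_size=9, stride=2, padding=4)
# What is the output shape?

Input shape: (11, 213, 340)
Output shape: (11, 101, 170)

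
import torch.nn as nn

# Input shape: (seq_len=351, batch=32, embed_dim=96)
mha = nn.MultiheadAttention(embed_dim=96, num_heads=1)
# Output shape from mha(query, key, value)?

Input shape: (351, 32, 96)
Output shape: (351, 32, 96)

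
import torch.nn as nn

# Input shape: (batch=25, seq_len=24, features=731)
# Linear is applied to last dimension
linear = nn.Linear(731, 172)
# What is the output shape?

Input shape: (25, 24, 731)
Output shape: (25, 24, 172)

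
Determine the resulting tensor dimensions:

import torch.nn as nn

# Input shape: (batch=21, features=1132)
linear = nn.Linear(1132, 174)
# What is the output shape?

Input shape: (21, 1132)
Output shape: (21, 174)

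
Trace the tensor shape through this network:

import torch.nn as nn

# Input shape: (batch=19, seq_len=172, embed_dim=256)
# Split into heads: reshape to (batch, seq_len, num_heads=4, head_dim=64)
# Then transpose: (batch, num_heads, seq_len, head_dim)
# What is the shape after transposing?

Input shape: (19, 172, 256)
  -> after reshape: (19, 172, 4, 64)
Output shape: (19, 4, 172, 64)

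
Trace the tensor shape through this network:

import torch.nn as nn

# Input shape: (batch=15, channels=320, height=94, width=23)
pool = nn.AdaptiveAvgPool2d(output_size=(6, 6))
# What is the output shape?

Input shape: (15, 320, 94, 23)
Output shape: (15, 320, 6, 6)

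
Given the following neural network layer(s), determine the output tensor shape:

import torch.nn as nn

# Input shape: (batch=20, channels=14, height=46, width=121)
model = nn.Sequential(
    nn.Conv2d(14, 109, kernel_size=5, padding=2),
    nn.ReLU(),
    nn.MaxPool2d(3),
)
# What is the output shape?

Input shape: (20, 14, 46, 121)
  -> after Conv2d: (20, 109, 46, 121)
  -> after ReLU: (20, 109, 46, 121)
Output shape: (20, 109, 15, 40)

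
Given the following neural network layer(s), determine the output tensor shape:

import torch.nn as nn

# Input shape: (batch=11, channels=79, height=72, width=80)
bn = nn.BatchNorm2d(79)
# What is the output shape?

Input shape: (11, 79, 72, 80)
Output shape: (11, 79, 72, 80)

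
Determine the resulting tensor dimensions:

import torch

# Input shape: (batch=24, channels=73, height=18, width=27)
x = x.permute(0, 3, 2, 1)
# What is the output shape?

Input shape: (24, 73, 18, 27)
Output shape: (24, 27, 18, 73)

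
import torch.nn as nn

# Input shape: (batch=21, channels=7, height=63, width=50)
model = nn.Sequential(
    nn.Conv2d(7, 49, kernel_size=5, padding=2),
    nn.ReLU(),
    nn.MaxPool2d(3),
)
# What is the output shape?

Input shape: (21, 7, 63, 50)
  -> after Conv2d: (21, 49, 63, 50)
  -> after ReLU: (21, 49, 63, 50)
Output shape: (21, 49, 21, 16)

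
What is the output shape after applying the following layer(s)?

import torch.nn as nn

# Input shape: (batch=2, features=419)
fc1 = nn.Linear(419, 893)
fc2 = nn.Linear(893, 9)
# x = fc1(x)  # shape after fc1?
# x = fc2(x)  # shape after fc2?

Input shape: (2, 419)
  -> after fc1: (2, 893)
Output shape: (2, 9)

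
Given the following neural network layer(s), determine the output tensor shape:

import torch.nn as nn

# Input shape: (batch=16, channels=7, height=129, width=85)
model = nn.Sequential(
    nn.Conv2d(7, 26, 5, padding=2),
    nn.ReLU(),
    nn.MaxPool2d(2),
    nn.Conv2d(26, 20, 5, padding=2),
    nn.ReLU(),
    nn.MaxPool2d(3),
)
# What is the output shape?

Input shape: (16, 7, 129, 85)
  -> after first Conv2d: (16, 26, 129, 85)
  -> after first MaxPool2d: (16, 26, 64, 42)
  -> after second Conv2d: (16, 20, 64, 42)
Output shape: (16, 20, 21, 14)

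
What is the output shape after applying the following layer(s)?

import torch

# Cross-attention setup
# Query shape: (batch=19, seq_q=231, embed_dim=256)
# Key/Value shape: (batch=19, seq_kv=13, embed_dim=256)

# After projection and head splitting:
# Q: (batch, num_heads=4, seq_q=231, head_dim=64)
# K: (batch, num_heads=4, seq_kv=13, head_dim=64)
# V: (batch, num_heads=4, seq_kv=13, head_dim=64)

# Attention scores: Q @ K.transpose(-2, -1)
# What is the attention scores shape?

Input shape: (19, 231, 256)
Output shape: (19, 4, 231, 13)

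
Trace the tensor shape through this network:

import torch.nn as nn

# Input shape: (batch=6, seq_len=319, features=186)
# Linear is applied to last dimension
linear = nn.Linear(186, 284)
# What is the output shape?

Input shape: (6, 319, 186)
Output shape: (6, 319, 284)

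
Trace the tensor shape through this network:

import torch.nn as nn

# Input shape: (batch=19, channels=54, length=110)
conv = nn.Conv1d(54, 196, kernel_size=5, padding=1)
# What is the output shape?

Input shape: (19, 54, 110)
Output shape: (19, 196, 108)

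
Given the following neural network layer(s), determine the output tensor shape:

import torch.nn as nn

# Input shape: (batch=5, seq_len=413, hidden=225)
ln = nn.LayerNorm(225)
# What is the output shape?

Input shape: (5, 413, 225)
Output shape: (5, 413, 225)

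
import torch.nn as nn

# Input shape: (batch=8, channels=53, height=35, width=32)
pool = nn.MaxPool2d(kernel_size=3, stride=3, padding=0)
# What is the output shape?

Input shape: (8, 53, 35, 32)
Output shape: (8, 53, 11, 10)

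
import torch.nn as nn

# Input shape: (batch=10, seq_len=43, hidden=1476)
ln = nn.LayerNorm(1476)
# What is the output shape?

Input shape: (10, 43, 1476)
Output shape: (10, 43, 1476)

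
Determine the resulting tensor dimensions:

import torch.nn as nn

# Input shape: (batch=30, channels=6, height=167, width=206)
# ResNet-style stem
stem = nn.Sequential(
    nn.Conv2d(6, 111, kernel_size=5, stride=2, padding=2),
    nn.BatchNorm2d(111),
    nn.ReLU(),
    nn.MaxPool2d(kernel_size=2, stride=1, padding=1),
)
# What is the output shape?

Input shape: (30, 6, 167, 206)
  -> after Conv2d 5x5 stride=2: (30, 111, 84, 103)
Output shape: (30, 111, 85, 104)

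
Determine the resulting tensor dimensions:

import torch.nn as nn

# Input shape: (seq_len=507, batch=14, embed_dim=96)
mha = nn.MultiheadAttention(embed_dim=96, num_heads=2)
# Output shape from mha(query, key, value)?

Input shape: (507, 14, 96)
Output shape: (507, 14, 96)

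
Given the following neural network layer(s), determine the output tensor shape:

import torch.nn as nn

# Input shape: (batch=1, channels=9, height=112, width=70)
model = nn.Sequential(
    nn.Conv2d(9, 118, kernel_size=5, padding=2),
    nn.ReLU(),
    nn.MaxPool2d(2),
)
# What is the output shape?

Input shape: (1, 9, 112, 70)
  -> after Conv2d: (1, 118, 112, 70)
  -> after ReLU: (1, 118, 112, 70)
Output shape: (1, 118, 56, 35)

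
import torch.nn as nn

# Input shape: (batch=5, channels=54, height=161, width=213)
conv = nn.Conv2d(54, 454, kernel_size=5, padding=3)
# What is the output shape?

Input shape: (5, 54, 161, 213)
Output shape: (5, 454, 163, 215)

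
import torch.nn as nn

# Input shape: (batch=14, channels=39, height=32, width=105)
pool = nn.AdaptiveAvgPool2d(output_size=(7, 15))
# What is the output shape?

Input shape: (14, 39, 32, 105)
Output shape: (14, 39, 7, 15)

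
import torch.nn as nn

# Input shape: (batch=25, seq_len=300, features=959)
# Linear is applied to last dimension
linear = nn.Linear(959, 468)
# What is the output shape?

Input shape: (25, 300, 959)
Output shape: (25, 300, 468)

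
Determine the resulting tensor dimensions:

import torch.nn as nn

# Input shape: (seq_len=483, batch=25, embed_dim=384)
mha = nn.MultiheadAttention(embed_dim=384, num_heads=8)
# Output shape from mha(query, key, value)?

Input shape: (483, 25, 384)
Output shape: (483, 25, 384)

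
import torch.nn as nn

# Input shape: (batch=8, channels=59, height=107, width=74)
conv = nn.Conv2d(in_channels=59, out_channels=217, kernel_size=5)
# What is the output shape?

Input shape: (8, 59, 107, 74)
Output shape: (8, 217, 103, 70)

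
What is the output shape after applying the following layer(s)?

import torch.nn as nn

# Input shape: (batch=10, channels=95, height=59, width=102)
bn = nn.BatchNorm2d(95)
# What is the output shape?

Input shape: (10, 95, 59, 102)
Output shape: (10, 95, 59, 102)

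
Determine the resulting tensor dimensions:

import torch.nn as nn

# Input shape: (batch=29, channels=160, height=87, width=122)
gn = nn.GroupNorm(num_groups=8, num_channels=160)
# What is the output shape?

Input shape: (29, 160, 87, 122)
Output shape: (29, 160, 87, 122)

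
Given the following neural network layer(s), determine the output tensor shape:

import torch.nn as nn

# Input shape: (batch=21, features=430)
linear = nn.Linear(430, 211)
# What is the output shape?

Input shape: (21, 430)
Output shape: (21, 211)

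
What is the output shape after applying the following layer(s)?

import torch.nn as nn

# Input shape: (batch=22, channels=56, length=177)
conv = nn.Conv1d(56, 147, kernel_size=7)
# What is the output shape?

Input shape: (22, 56, 177)
Output shape: (22, 147, 171)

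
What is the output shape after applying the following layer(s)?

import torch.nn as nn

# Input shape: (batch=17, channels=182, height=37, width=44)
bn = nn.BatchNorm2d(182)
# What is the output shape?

Input shape: (17, 182, 37, 44)
Output shape: (17, 182, 37, 44)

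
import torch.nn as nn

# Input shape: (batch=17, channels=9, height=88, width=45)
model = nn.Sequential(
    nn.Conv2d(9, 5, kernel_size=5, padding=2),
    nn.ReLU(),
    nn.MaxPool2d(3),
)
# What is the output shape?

Input shape: (17, 9, 88, 45)
  -> after Conv2d: (17, 5, 88, 45)
  -> after ReLU: (17, 5, 88, 45)
Output shape: (17, 5, 29, 15)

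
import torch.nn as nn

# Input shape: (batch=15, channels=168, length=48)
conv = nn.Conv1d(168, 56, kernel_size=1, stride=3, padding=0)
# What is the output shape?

Input shape: (15, 168, 48)
Output shape: (15, 56, 16)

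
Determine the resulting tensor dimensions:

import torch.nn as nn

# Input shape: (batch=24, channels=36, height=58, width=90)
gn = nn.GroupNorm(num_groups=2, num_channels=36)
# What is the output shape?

Input shape: (24, 36, 58, 90)
Output shape: (24, 36, 58, 90)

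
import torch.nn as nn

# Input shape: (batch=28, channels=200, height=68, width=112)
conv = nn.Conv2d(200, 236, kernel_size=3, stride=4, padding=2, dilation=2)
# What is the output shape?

Input shape: (28, 200, 68, 112)
Output shape: (28, 236, 17, 28)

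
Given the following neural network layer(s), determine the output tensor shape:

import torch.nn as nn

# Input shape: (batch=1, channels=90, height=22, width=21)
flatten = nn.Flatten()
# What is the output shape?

Input shape: (1, 90, 22, 21)
Output shape: (1, 41580)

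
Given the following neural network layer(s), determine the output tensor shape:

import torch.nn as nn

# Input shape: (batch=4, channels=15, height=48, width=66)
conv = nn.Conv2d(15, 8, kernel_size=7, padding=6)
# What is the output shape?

Input shape: (4, 15, 48, 66)
Output shape: (4, 8, 54, 72)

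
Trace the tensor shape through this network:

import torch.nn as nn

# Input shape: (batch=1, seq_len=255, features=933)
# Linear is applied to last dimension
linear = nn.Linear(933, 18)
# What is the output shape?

Input shape: (1, 255, 933)
Output shape: (1, 255, 18)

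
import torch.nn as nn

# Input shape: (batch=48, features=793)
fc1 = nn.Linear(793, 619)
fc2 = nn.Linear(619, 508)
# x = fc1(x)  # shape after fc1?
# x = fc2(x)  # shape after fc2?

Input shape: (48, 793)
  -> after fc1: (48, 619)
Output shape: (48, 508)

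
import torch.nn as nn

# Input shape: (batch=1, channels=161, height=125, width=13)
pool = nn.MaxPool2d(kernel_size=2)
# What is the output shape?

Input shape: (1, 161, 125, 13)
Output shape: (1, 161, 62, 6)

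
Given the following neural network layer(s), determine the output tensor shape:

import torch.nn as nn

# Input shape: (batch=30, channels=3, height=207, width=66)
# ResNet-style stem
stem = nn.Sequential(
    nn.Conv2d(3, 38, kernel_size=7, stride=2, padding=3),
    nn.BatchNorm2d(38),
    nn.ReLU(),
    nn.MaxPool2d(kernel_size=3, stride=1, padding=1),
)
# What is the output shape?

Input shape: (30, 3, 207, 66)
  -> after Conv2d 7x7 stride=2: (30, 38, 104, 33)
Output shape: (30, 38, 104, 33)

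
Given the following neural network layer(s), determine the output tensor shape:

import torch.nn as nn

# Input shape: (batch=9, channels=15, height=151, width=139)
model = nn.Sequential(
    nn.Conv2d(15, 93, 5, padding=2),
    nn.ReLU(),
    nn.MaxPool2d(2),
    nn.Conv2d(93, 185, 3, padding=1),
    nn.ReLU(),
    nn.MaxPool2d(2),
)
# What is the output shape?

Input shape: (9, 15, 151, 139)
  -> after first Conv2d: (9, 93, 151, 139)
  -> after first MaxPool2d: (9, 93, 75, 69)
  -> after second Conv2d: (9, 185, 75, 69)
Output shape: (9, 185, 37, 34)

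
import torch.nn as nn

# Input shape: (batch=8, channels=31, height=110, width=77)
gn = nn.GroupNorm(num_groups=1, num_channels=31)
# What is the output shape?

Input shape: (8, 31, 110, 77)
Output shape: (8, 31, 110, 77)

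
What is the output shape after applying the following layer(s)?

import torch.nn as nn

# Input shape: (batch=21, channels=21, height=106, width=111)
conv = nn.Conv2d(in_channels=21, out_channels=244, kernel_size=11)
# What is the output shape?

Input shape: (21, 21, 106, 111)
Output shape: (21, 244, 96, 101)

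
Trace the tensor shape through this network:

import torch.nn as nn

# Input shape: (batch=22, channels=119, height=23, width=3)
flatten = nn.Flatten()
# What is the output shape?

Input shape: (22, 119, 23, 3)
Output shape: (22, 8211)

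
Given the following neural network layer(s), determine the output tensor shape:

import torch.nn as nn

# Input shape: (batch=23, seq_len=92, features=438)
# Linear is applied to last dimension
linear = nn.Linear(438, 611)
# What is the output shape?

Input shape: (23, 92, 438)
Output shape: (23, 92, 611)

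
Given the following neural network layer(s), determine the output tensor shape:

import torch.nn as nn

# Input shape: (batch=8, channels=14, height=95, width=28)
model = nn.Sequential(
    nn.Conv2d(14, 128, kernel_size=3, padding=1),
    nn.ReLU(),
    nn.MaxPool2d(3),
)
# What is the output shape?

Input shape: (8, 14, 95, 28)
  -> after Conv2d: (8, 128, 95, 28)
  -> after ReLU: (8, 128, 95, 28)
Output shape: (8, 128, 31, 9)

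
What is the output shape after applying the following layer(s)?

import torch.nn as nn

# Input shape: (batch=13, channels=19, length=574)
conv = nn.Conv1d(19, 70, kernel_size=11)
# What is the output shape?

Input shape: (13, 19, 574)
Output shape: (13, 70, 564)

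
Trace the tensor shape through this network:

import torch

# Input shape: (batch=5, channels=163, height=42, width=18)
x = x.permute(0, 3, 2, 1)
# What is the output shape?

Input shape: (5, 163, 42, 18)
Output shape: (5, 18, 42, 163)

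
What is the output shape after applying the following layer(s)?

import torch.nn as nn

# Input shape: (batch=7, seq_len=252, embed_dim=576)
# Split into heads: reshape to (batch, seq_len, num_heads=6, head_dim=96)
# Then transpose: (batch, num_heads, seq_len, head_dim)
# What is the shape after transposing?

Input shape: (7, 252, 576)
  -> after reshape: (7, 252, 6, 96)
Output shape: (7, 6, 252, 96)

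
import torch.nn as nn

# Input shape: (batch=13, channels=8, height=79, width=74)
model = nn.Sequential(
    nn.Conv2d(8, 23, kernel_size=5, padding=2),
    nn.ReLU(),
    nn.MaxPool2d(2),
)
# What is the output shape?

Input shape: (13, 8, 79, 74)
  -> after Conv2d: (13, 23, 79, 74)
  -> after ReLU: (13, 23, 79, 74)
Output shape: (13, 23, 39, 37)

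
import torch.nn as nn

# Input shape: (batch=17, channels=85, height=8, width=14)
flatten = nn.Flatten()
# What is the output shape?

Input shape: (17, 85, 8, 14)
Output shape: (17, 9520)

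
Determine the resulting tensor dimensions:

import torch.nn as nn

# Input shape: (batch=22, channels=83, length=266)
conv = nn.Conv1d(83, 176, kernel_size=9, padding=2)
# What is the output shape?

Input shape: (22, 83, 266)
Output shape: (22, 176, 262)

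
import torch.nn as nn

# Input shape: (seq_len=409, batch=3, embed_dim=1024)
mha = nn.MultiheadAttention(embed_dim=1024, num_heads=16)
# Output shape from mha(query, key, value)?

Input shape: (409, 3, 1024)
Output shape: (409, 3, 1024)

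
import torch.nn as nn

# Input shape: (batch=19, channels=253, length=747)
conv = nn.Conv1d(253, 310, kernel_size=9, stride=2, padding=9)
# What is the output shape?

Input shape: (19, 253, 747)
Output shape: (19, 310, 379)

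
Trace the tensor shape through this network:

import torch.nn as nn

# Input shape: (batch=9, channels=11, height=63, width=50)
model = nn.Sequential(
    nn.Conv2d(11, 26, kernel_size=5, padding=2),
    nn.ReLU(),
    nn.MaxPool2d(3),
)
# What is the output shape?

Input shape: (9, 11, 63, 50)
  -> after Conv2d: (9, 26, 63, 50)
  -> after ReLU: (9, 26, 63, 50)
Output shape: (9, 26, 21, 16)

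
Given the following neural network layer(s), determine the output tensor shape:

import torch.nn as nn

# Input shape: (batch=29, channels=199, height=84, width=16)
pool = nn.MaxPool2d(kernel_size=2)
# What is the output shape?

Input shape: (29, 199, 84, 16)
Output shape: (29, 199, 42, 8)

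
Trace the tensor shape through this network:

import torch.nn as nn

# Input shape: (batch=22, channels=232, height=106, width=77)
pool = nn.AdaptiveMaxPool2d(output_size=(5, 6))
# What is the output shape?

Input shape: (22, 232, 106, 77)
Output shape: (22, 232, 5, 6)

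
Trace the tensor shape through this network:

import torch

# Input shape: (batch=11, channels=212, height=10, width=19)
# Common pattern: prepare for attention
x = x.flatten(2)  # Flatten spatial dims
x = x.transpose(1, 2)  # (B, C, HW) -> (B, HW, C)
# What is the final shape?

Input shape: (11, 212, 10, 19)
  -> after flatten(2): (11, 212, 190)
Output shape: (11, 190, 212)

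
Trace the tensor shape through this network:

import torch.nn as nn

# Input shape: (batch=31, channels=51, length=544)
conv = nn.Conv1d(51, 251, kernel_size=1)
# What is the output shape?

Input shape: (31, 51, 544)
Output shape: (31, 251, 544)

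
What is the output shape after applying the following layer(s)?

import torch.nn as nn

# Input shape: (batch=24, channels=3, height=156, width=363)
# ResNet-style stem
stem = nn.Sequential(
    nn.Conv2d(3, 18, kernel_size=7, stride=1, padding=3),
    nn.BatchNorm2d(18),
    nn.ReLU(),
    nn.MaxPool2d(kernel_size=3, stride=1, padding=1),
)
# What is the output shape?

Input shape: (24, 3, 156, 363)
  -> after Conv2d 7x7 stride=1: (24, 18, 156, 363)
Output shape: (24, 18, 156, 363)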